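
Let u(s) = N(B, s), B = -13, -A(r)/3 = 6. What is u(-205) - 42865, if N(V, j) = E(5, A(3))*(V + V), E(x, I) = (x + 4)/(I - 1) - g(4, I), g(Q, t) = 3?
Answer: -812719/19 ≈ -42775.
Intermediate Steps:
A(r) = -18 (A(r) = -3*6 = -18)
E(x, I) = -3 + (4 + x)/(-1 + I) (E(x, I) = (x + 4)/(I - 1) - 1*3 = (4 + x)/(-1 + I) - 3 = -3 + (4 + x)/(-1 + I))
N(V, j) = -132*V/19 (N(V, j) = ((7 + 5 - 3*(-18))/(-1 - 18))*(V + V) = ((7 + 5 + 54)/(-19))*(2*V) = (-1/19*66)*(2*V) = -132*V/19)
u(s) = 1716/19 (u(s) = -132/19*(-13) = 1716/19)
u(-205) - 42865 = 1716/19 - 42865 = -812719/19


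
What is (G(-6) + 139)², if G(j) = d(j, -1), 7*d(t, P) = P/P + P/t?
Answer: 697225/36 ≈ 19367.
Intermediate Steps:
d(t, P) = ⅐ + P/(7*t) (d(t, P) = (P/P + P/t)/7 = (1 + P/t)/7 = ⅐ + P/(7*t))
G(j) = (-1 + j)/(7*j)
(G(-6) + 139)² = ((⅐)*(-1 - 6)/(-6) + 139)² = ((⅐)*(-⅙)*(-7) + 139)² = (⅙ + 139)² = (835/6)² = 697225/36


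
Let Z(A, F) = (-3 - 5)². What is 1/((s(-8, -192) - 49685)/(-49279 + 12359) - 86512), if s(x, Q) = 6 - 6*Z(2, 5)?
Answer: -2840/245690229 ≈ -1.1559e-5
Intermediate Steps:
Z(A, F) = 64 (Z(A, F) = (-8)² = 64)
s(x, Q) = -378 (s(x, Q) = 6 - 6*64 = 6 - 384 = -378)
1/((s(-8, -192) - 49685)/(-49279 + 12359) - 86512) = 1/((-378 - 49685)/(-49279 + 12359) - 86512) = 1/(-50063/(-36920) - 86512) = 1/(-50063*(-1/36920) - 86512) = 1/(3851/2840 - 86512) = 1/(-245690229/2840) = -2840/245690229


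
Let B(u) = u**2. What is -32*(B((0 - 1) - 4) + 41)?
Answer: -2112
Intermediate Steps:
-32*(B((0 - 1) - 4) + 41) = -32*(((0 - 1) - 4)**2 + 41) = -32*((-1 - 4)**2 + 41) = -32*((-5)**2 + 41) = -32*(25 + 41) = -32*66 = -2112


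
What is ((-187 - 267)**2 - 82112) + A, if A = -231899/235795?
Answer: 29239291281/235795 ≈ 1.2400e+5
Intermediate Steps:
A = -231899/235795 (A = -231899*1/235795 = -231899/235795 ≈ -0.98348)
((-187 - 267)**2 - 82112) + A = ((-187 - 267)**2 - 82112) - 231899/235795 = ((-454)**2 - 82112) - 231899/235795 = (206116 - 82112) - 231899/235795 = 124004 - 231899/235795 = 29239291281/235795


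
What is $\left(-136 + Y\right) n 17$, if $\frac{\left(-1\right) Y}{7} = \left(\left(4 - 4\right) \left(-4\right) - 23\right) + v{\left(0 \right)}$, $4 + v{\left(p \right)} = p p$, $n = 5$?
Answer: $4505$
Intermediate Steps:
$v{\left(p \right)} = -4 + p^{2}$ ($v{\left(p \right)} = -4 + p p = -4 + p^{2}$)
$Y = 189$ ($Y = - 7 \left(\left(\left(4 - 4\right) \left(-4\right) - 23\right) - \left(4 - 0^{2}\right)\right) = - 7 \left(\left(0 \left(-4\right) - 23\right) + \left(-4 + 0\right)\right) = - 7 \left(\left(0 - 23\right) - 4\right) = - 7 \left(-23 - 4\right) = \left(-7\right) \left(-27\right) = 189$)
$\left(-136 + Y\right) n 17 = \left(-136 + 189\right) 5 \cdot 17 = 53 \cdot 85 = 4505$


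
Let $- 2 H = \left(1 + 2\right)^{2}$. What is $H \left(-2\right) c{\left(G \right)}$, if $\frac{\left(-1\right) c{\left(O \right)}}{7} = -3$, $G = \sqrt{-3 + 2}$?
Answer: $189$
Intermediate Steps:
$G = i$ ($G = \sqrt{-1} = i \approx 1.0 i$)
$H = - \frac{9}{2}$ ($H = - \frac{\left(1 + 2\right)^{2}}{2} = - \frac{3^{2}}{2} = \left(- \frac{1}{2}\right) 9 = - \frac{9}{2} \approx -4.5$)
$c{\left(O \right)} = 21$ ($c{\left(O \right)} = \left(-7\right) \left(-3\right) = 21$)
$H \left(-2\right) c{\left(G \right)} = \left(- \frac{9}{2}\right) \left(-2\right) 21 = 9 \cdot 21 = 189$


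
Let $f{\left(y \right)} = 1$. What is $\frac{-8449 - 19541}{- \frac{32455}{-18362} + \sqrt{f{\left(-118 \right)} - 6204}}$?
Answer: $- \frac{1853369388100}{232497298773} + \frac{1048577066840 i \sqrt{6203}}{232497298773} \approx -7.9716 + 355.21 i$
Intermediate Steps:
$\frac{-8449 - 19541}{- \frac{32455}{-18362} + \sqrt{f{\left(-118 \right)} - 6204}} = \frac{-8449 - 19541}{- \frac{32455}{-18362} + \sqrt{1 - 6204}} = - \frac{27990}{- \frac{32455 \left(-1\right)}{18362} + \sqrt{-6203}} = - \frac{27990}{\left(-1\right) \left(- \frac{32455}{18362}\right) + i \sqrt{6203}} = - \frac{27990}{\frac{32455}{18362} + i \sqrt{6203}}$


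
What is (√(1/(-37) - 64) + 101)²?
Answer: (3737 + I*√87653)²/1369 ≈ 10137.0 + 1616.3*I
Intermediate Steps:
(√(1/(-37) - 64) + 101)² = (√(-1/37 - 64) + 101)² = (√(-2369/37) + 101)² = (I*√87653/37 + 101)² = (101 + I*√87653/37)²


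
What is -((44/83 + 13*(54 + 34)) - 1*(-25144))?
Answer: -2181948/83 ≈ -26289.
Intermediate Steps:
-((44/83 + 13*(54 + 34)) - 1*(-25144)) = -((44*(1/83) + 13*88) + 25144) = -((44/83 + 1144) + 25144) = -(94996/83 + 25144) = -1*2181948/83 = -2181948/83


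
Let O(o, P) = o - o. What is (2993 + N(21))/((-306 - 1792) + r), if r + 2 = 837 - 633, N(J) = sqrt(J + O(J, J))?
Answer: -2993/1896 - sqrt(21)/1896 ≈ -1.5810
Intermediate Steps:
O(o, P) = 0
N(J) = sqrt(J) (N(J) = sqrt(J + 0) = sqrt(J))
r = 202 (r = -2 + (837 - 633) = -2 + 204 = 202)
(2993 + N(21))/((-306 - 1792) + r) = (2993 + sqrt(21))/((-306 - 1792) + 202) = (2993 + sqrt(21))/(-2098 + 202) = (2993 + sqrt(21))/(-1896) = (2993 + sqrt(21))*(-1/1896) = -2993/1896 - sqrt(21)/1896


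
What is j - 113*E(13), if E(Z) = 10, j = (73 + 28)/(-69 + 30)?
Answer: -44171/39 ≈ -1132.6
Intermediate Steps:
j = -101/39 (j = 101/(-39) = 101*(-1/39) = -101/39 ≈ -2.5897)
j - 113*E(13) = -101/39 - 113*10 = -101/39 - 1130 = -44171/39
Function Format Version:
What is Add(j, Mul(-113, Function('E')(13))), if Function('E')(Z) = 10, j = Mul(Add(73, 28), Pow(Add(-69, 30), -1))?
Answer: Rational(-44171, 39) ≈ -1132.6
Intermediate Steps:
j = Rational(-101, 39) (j = Mul(101, Pow(-39, -1)) = Mul(101, Rational(-1, 39)) = Rational(-101, 39) ≈ -2.5897)
Add(j, Mul(-113, Function('E')(13))) = Add(Rational(-101, 39), Mul(-113, 10)) = Add(Rational(-101, 39), -1130) = Rational(-44171, 39)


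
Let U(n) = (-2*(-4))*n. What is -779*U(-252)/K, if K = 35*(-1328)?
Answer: -14022/415 ≈ -33.788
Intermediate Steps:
K = -46480
U(n) = 8*n
-779*U(-252)/K = -779/((-46480/(8*(-252)))) = -779/((-46480/(-2016))) = -779/((-46480*(-1/2016))) = -779/415/18 = -779*18/415 = -14022/415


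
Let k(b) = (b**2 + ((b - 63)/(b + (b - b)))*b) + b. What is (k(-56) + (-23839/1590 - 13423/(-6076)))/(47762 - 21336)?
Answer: 459391033/4117699320 ≈ 0.11156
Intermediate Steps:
k(b) = -63 + b**2 + 2*b (k(b) = (b**2 + ((-63 + b)/(b + 0))*b) + b = (b**2 + ((-63 + b)/b)*b) + b = (b**2 + (-63 + b)) + b = (-63 + b + b**2) + b = -63 + b**2 + 2*b)
(k(-56) + (-23839/1590 - 13423/(-6076)))/(47762 - 21336) = ((-63 + (-56)**2 + 2*(-56)) + (-23839/1590 - 13423/(-6076)))/(47762 - 21336) = ((-63 + 3136 - 112) + (-23839*1/1590 - 13423*(-1/6076)))/26426 = (2961 + (-23839/1590 + 433/196))*(1/26426) = (2961 - 1991987/155820)*(1/26426) = (459391033/155820)*(1/26426) = 459391033/4117699320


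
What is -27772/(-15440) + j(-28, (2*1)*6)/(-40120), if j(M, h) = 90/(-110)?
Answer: 30641195/17034952 ≈ 1.7987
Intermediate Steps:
j(M, h) = -9/11 (j(M, h) = 90*(-1/110) = -9/11)
-27772/(-15440) + j(-28, (2*1)*6)/(-40120) = -27772/(-15440) - 9/11/(-40120) = -27772*(-1/15440) - 9/11*(-1/40120) = 6943/3860 + 9/441320 = 30641195/17034952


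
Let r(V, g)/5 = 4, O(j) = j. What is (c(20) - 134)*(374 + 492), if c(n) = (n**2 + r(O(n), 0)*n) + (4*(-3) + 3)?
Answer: 568962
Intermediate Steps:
r(V, g) = 20 (r(V, g) = 5*4 = 20)
c(n) = -9 + n**2 + 20*n (c(n) = (n**2 + 20*n) + (4*(-3) + 3) = (n**2 + 20*n) + (-12 + 3) = (n**2 + 20*n) - 9 = -9 + n**2 + 20*n)
(c(20) - 134)*(374 + 492) = ((-9 + 20**2 + 20*20) - 134)*(374 + 492) = ((-9 + 400 + 400) - 134)*866 = (791 - 134)*866 = 657*866 = 568962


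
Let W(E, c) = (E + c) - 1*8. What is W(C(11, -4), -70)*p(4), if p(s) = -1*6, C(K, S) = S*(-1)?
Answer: 444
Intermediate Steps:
C(K, S) = -S
W(E, c) = -8 + E + c (W(E, c) = (E + c) - 8 = -8 + E + c)
p(s) = -6
W(C(11, -4), -70)*p(4) = (-8 - 1*(-4) - 70)*(-6) = (-8 + 4 - 70)*(-6) = -74*(-6) = 444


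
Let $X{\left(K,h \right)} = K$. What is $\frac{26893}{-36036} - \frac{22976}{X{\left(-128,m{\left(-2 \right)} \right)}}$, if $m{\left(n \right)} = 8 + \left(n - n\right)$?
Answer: $\frac{6441569}{36036} \approx 178.75$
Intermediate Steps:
$m{\left(n \right)} = 8$ ($m{\left(n \right)} = 8 + 0 = 8$)
$\frac{26893}{-36036} - \frac{22976}{X{\left(-128,m{\left(-2 \right)} \right)}} = \frac{26893}{-36036} - \frac{22976}{-128} = 26893 \left(- \frac{1}{36036}\right) - - \frac{359}{2} = - \frac{26893}{36036} + \frac{359}{2} = \frac{6441569}{36036}$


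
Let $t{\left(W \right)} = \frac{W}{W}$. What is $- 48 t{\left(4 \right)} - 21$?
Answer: $-69$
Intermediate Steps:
$t{\left(W \right)} = 1$
$- 48 t{\left(4 \right)} - 21 = \left(-48\right) 1 - 21 = -48 - 21 = -69$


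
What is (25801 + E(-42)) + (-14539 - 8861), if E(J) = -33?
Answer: 2368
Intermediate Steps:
(25801 + E(-42)) + (-14539 - 8861) = (25801 - 33) + (-14539 - 8861) = 25768 - 23400 = 2368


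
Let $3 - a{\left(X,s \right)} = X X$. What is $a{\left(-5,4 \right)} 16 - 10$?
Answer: $-362$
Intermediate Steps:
$a{\left(X,s \right)} = 3 - X^{2}$ ($a{\left(X,s \right)} = 3 - X X = 3 - X^{2}$)
$a{\left(-5,4 \right)} 16 - 10 = \left(3 - \left(-5\right)^{2}\right) 16 - 10 = \left(3 - 25\right) 16 - 10 = \left(-22\right) 16 - 10 = -352 - 10 = -362$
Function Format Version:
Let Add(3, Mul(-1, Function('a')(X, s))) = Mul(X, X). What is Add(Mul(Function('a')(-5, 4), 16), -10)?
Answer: -362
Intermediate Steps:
Function('a')(X, s) = Add(3, Mul(-1, Pow(X, 2))) (Function('a')(X, s) = Add(3, Mul(-1, Mul(X, X))) = Add(3, Mul(-1, Pow(X, 2))))
Add(Mul(Function('a')(-5, 4), 16), -10) = Add(Mul(Add(3, Mul(-1, Pow(-5, 2))), 16), -10) = Add(Mul(Add(3, Mul(-1, 25)), 16), -10) = Add(Mul(Add(3, -25), 16), -10) = Add(Mul(-22, 16), -10) = Add(-352, -10) = -362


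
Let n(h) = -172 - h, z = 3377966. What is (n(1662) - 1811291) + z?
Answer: 1564841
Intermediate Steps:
(n(1662) - 1811291) + z = ((-172 - 1*1662) - 1811291) + 3377966 = ((-172 - 1662) - 1811291) + 3377966 = (-1834 - 1811291) + 3377966 = -1813125 + 3377966 = 1564841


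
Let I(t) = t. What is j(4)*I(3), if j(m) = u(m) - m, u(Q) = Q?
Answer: 0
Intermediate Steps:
j(m) = 0 (j(m) = m - m = 0)
j(4)*I(3) = 0*3 = 0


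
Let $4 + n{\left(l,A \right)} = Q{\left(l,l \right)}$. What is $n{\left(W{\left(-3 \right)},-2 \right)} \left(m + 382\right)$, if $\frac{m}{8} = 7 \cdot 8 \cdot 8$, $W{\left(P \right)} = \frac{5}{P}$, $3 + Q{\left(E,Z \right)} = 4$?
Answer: $-11898$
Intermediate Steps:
$Q{\left(E,Z \right)} = 1$ ($Q{\left(E,Z \right)} = -3 + 4 = 1$)
$n{\left(l,A \right)} = -3$ ($n{\left(l,A \right)} = -4 + 1 = -3$)
$m = 3584$ ($m = 8 \cdot 7 \cdot 8 \cdot 8 = 8 \cdot 56 \cdot 8 = 8 \cdot 448 = 3584$)
$n{\left(W{\left(-3 \right)},-2 \right)} \left(m + 382\right) = - 3 \left(3584 + 382\right) = \left(-3\right) 3966 = -11898$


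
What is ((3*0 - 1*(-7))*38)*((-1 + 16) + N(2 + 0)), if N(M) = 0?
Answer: 3990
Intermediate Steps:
((3*0 - 1*(-7))*38)*((-1 + 16) + N(2 + 0)) = ((3*0 - 1*(-7))*38)*((-1 + 16) + 0) = ((0 + 7)*38)*(15 + 0) = (7*38)*15 = 266*15 = 3990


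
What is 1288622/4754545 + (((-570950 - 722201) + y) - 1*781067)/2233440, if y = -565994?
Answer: -483747342193/530949549240 ≈ -0.91110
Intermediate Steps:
1288622/4754545 + (((-570950 - 722201) + y) - 1*781067)/2233440 = 1288622/4754545 + (((-570950 - 722201) - 565994) - 1*781067)/2233440 = 1288622*(1/4754545) + ((-1293151 - 565994) - 781067)*(1/2233440) = 1288622/4754545 + (-1859145 - 781067)*(1/2233440) = 1288622/4754545 - 2640212*1/2233440 = 1288622/4754545 - 660053/558360 = -483747342193/530949549240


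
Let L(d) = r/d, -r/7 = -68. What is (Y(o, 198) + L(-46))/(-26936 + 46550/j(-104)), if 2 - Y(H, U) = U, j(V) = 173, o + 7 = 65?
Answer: 58647/7579121 ≈ 0.0077380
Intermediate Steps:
r = 476 (r = -7*(-68) = 476)
o = 58 (o = -7 + 65 = 58)
L(d) = 476/d
Y(H, U) = 2 - U
(Y(o, 198) + L(-46))/(-26936 + 46550/j(-104)) = ((2 - 1*198) + 476/(-46))/(-26936 + 46550/173) = ((2 - 198) + 476*(-1/46))/(-26936 + 46550*(1/173)) = (-196 - 238/23)/(-26936 + 46550/173) = -4746/(23*(-4613378/173)) = -4746/23*(-173/4613378) = 58647/7579121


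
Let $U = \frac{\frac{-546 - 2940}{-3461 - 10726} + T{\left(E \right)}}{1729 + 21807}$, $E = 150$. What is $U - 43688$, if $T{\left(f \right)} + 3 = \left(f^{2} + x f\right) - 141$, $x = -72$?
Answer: $- \frac{2431247971193}{55650872} \approx -43688.0$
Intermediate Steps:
$T{\left(f \right)} = -144 + f^{2} - 72 f$ ($T{\left(f \right)} = -3 - \left(141 - f^{2} + 72 f\right) = -144 + f^{2} - 72 f$)
$U = \frac{27324743}{55650872}$ ($U = \frac{\frac{-546 - 2940}{-3461 - 10726} - \left(10944 - 22500\right)}{1729 + 21807} = \frac{- \frac{3486}{-14187} - -11556}{23536} = \left(\left(-3486\right) \left(- \frac{1}{14187}\right) + 11556\right) \frac{1}{23536} = \left(\frac{1162}{4729} + 11556\right) \frac{1}{23536} = \frac{54649486}{4729} \cdot \frac{1}{23536} = \frac{27324743}{55650872} \approx 0.491$)
$U - 43688 = \frac{27324743}{55650872} - 43688 = - \frac{2431247971193}{55650872}$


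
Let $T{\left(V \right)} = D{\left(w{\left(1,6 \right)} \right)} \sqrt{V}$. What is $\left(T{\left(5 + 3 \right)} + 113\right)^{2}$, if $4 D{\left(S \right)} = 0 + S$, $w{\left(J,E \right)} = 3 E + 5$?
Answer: $\frac{26067}{2} + 2599 \sqrt{2} \approx 16709.0$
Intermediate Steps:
$w{\left(J,E \right)} = 5 + 3 E$
$D{\left(S \right)} = \frac{S}{4}$ ($D{\left(S \right)} = \frac{0 + S}{4} = \frac{S}{4}$)
$T{\left(V \right)} = \frac{23 \sqrt{V}}{4}$ ($T{\left(V \right)} = \frac{5 + 3 \cdot 6}{4} \sqrt{V} = \frac{5 + 18}{4} \sqrt{V} = \frac{1}{4} \cdot 23 \sqrt{V} = \frac{23 \sqrt{V}}{4}$)
$\left(T{\left(5 + 3 \right)} + 113\right)^{2} = \left(\frac{23 \sqrt{5 + 3}}{4} + 113\right)^{2} = \left(\frac{23 \sqrt{8}}{4} + 113\right)^{2} = \left(\frac{23 \cdot 2 \sqrt{2}}{4} + 113\right)^{2} = \left(\frac{23 \sqrt{2}}{2} + 113\right)^{2} = \left(113 + \frac{23 \sqrt{2}}{2}\right)^{2}$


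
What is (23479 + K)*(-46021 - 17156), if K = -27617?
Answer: 261426426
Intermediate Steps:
(23479 + K)*(-46021 - 17156) = (23479 - 27617)*(-46021 - 17156) = -4138*(-63177) = 261426426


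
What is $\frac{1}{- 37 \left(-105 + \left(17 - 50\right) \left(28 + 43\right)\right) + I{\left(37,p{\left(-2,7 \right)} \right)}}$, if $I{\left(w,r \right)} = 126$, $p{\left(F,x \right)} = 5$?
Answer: $\frac{1}{90702} \approx 1.1025 \cdot 10^{-5}$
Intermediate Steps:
$\frac{1}{- 37 \left(-105 + \left(17 - 50\right) \left(28 + 43\right)\right) + I{\left(37,p{\left(-2,7 \right)} \right)}} = \frac{1}{- 37 \left(-105 + \left(17 - 50\right) \left(28 + 43\right)\right) + 126} = \frac{1}{- 37 \left(-105 + \left(17 - 50\right) 71\right) + 126} = \frac{1}{- 37 \left(-105 - 2343\right) + 126} = \frac{1}{\left(-37\right) \left(-2448\right) + 126} = \frac{1}{90576 + 126} = \frac{1}{90702}$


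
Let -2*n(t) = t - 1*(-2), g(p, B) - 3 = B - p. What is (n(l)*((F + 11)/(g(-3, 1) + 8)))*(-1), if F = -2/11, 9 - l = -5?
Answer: 952/165 ≈ 5.7697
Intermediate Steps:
g(p, B) = 3 + B - p (g(p, B) = 3 + (B - p) = 3 + B - p)
l = 14 (l = 9 - 1*(-5) = 9 + 5 = 14)
F = -2/11 (F = -2*1/11 = -2/11 ≈ -0.18182)
n(t) = -1 - t/2 (n(t) = -(t - 1*(-2))/2 = -(t + 2)/2 = -(2 + t)/2 = -1 - t/2)
(n(l)*((F + 11)/(g(-3, 1) + 8)))*(-1) = ((-1 - 1/2*14)*((-2/11 + 11)/((3 + 1 - 1*(-3)) + 8)))*(-1) = ((-1 - 7)*(119/(11*((3 + 1 + 3) + 8))))*(-1) = -952/(11*(7 + 8))*(-1) = -952/(11*15)*(-1) = -8*119/165*(-1) = -952/165*(-1) = 952/165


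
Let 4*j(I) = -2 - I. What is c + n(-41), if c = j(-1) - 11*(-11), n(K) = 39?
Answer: 639/4 ≈ 159.75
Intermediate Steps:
j(I) = -½ - I/4 (j(I) = (-2 - I)/4 = -½ - I/4)
c = 483/4 (c = (-½ - ¼*(-1)) - 11*(-11) = (-½ + ¼) + 121 = -¼ + 121 = 483/4 ≈ 120.75)
c + n(-41) = 483/4 + 39 = 639/4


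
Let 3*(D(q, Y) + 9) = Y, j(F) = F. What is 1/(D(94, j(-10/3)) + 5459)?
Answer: 9/49040 ≈ 0.00018352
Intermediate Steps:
D(q, Y) = -9 + Y/3
1/(D(94, j(-10/3)) + 5459) = 1/((-9 + (-10/3)/3) + 5459) = 1/((-9 + (-10*1/3)/3) + 5459) = 1/((-9 + (1/3)*(-10/3)) + 5459) = 1/((-9 - 10/9) + 5459) = 1/(-91/9 + 5459) = 1/(49040/9) = 9/49040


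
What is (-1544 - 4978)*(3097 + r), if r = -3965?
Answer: 5661096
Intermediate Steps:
(-1544 - 4978)*(3097 + r) = (-1544 - 4978)*(3097 - 3965) = -6522*(-868) = 5661096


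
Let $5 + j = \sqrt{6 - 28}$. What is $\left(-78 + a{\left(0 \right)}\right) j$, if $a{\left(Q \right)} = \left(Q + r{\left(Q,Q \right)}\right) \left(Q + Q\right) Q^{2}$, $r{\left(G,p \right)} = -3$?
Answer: $390 - 78 i \sqrt{22} \approx 390.0 - 365.85 i$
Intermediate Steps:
$j = -5 + i \sqrt{22}$ ($j = -5 + \sqrt{6 - 28} = -5 + \sqrt{-22} = -5 + i \sqrt{22} \approx -5.0 + 4.6904 i$)
$a{\left(Q \right)} = 2 Q^{3} \left(-3 + Q\right)$ ($a{\left(Q \right)} = \left(Q - 3\right) \left(Q + Q\right) Q^{2} = \left(-3 + Q\right) 2 Q Q^{2} = 2 Q \left(-3 + Q\right) Q^{2} = 2 Q^{3} \left(-3 + Q\right)$)
$\left(-78 + a{\left(0 \right)}\right) j = \left(-78 + 2 \cdot 0^{3} \left(-3 + 0\right)\right) \left(-5 + i \sqrt{22}\right) = \left(-78 + 2 \cdot 0 \left(-3\right)\right) \left(-5 + i \sqrt{22}\right) = \left(-78 + 0\right) \left(-5 + i \sqrt{22}\right) = - 78 \left(-5 + i \sqrt{22}\right) = 390 - 78 i \sqrt{22}$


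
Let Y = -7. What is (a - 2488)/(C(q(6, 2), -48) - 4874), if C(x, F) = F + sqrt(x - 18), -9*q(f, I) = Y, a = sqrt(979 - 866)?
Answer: (2488 - sqrt(113))/(4922 - I*sqrt(155)/3) ≈ 0.50333 + 0.00042438*I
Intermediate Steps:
a = sqrt(113) ≈ 10.630
q(f, I) = 7/9 (q(f, I) = -1/9*(-7) = 7/9)
C(x, F) = F + sqrt(-18 + x)
(a - 2488)/(C(q(6, 2), -48) - 4874) = (sqrt(113) - 2488)/((-48 + sqrt(-18 + 7/9)) - 4874) = (-2488 + sqrt(113))/((-48 + sqrt(-155/9)) - 4874) = (-2488 + sqrt(113))/((-48 + I*sqrt(155)/3) - 4874) = (-2488 + sqrt(113))/(-4922 + I*sqrt(155)/3)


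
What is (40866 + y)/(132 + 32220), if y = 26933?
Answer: 67799/32352 ≈ 2.0957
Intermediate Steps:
(40866 + y)/(132 + 32220) = (40866 + 26933)/(132 + 32220) = 67799/32352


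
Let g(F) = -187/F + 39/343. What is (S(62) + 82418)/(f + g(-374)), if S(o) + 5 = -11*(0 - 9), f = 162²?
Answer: 56603232/18003805 ≈ 3.1440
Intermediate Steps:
f = 26244
g(F) = 39/343 - 187/F (g(F) = -187/F + 39*(1/343) = -187/F + 39/343 = 39/343 - 187/F)
S(o) = 94 (S(o) = -5 - 11*(0 - 9) = -5 - 11*(-9) = -5 + 99 = 94)
(S(62) + 82418)/(f + g(-374)) = (94 + 82418)/(26244 + (39/343 - 187/(-374))) = 82512/(26244 + (39/343 - 187*(-1/374))) = 82512/(26244 + (39/343 + ½)) = 82512/(26244 + 421/686) = 82512/(18003805/686) = 82512*(686/18003805) = 56603232/18003805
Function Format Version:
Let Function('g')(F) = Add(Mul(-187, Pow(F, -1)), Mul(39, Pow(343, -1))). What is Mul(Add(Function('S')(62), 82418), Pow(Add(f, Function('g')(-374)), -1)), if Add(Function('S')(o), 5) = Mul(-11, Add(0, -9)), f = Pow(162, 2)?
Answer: Rational(56603232, 18003805) ≈ 3.1440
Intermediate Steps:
f = 26244
Function('g')(F) = Add(Rational(39, 343), Mul(-187, Pow(F, -1))) (Function('g')(F) = Add(Mul(-187, Pow(F, -1)), Mul(39, Rational(1, 343))) = Add(Mul(-187, Pow(F, -1)), Rational(39, 343)) = Add(Rational(39, 343), Mul(-187, Pow(F, -1))))
Function('S')(o) = 94 (Function('S')(o) = Add(-5, Mul(-11, Add(0, -9))) = Add(-5, Mul(-11, -9)) = Add(-5, 99) = 94)
Mul(Add(Function('S')(62), 82418), Pow(Add(f, Function('g')(-374)), -1)) = Mul(Add(94, 82418), Pow(Add(26244, Add(Rational(39, 343), Mul(-187, Pow(-374, -1)))), -1)) = Mul(82512, Pow(Add(26244, Add(Rational(39, 343), Mul(-187, Rational(-1, 374)))), -1)) = Mul(82512, Pow(Add(26244, Add(Rational(39, 343), Rational(1, 2))), -1)) = Mul(82512, Pow(Add(26244, Rational(421, 686)), -1)) = Mul(82512, Pow(Rational(18003805, 686), -1)) = Mul(82512, Rational(686, 18003805)) = Rational(56603232, 18003805)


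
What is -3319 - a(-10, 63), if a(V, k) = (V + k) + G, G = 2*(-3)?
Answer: -3366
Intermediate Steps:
G = -6
a(V, k) = -6 + V + k (a(V, k) = (V + k) - 6 = -6 + V + k)
-3319 - a(-10, 63) = -3319 - (-6 - 10 + 63) = -3319 - 1*47 = -3319 - 47 = -3366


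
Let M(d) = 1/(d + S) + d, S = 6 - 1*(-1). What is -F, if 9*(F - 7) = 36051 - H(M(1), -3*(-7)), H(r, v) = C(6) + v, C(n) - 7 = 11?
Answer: -12025/3 ≈ -4008.3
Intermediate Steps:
S = 7 (S = 6 + 1 = 7)
C(n) = 18 (C(n) = 7 + 11 = 18)
M(d) = d + 1/(7 + d) (M(d) = 1/(d + 7) + d = 1/(7 + d) + d = d + 1/(7 + d))
H(r, v) = 18 + v
F = 12025/3 (F = 7 + (36051 - (18 - 3*(-7)))/9 = 7 + (36051 - (18 + 21))/9 = 7 + (36051 - 1*39)/9 = 7 + (36051 - 39)/9 = 7 + (⅑)*36012 = 7 + 12004/3 = 12025/3 ≈ 4008.3)
-F = -1*12025/3 = -12025/3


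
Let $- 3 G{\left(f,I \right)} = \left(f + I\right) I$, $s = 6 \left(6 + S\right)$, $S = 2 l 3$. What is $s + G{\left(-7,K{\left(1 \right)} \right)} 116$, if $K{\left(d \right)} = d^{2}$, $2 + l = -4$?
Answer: $52$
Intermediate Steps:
$l = -6$ ($l = -2 - 4 = -6$)
$S = -36$ ($S = 2 \left(-6\right) 3 = \left(-12\right) 3 = -36$)
$s = -180$ ($s = 6 \left(6 - 36\right) = 6 \left(-30\right) = -180$)
$G{\left(f,I \right)} = - \frac{I \left(I + f\right)}{3}$ ($G{\left(f,I \right)} = - \frac{\left(f + I\right) I}{3} = - \frac{\left(I + f\right) I}{3} = - \frac{I \left(I + f\right)}{3}$)
$s + G{\left(-7,K{\left(1 \right)} \right)} 116 = -180 + - \frac{1^{2} \left(1^{2} - 7\right)}{3} \cdot 116 = -180 + \left(- \frac{1}{3}\right) 1 \left(1 - 7\right) 116 = -180 + \left(- \frac{1}{3}\right) 1 \left(-6\right) 116 = -180 + 2 \cdot 116 = -180 + 232 = 52$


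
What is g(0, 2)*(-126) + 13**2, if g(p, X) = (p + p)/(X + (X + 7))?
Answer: 169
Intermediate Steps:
g(p, X) = 2*p/(7 + 2*X) (g(p, X) = (2*p)/(X + (7 + X)) = (2*p)/(7 + 2*X) = 2*p/(7 + 2*X))
g(0, 2)*(-126) + 13**2 = (2*0/(7 + 2*2))*(-126) + 13**2 = (2*0/(7 + 4))*(-126) + 169 = (2*0/11)*(-126) + 169 = (2*0*(1/11))*(-126) + 169 = 0*(-126) + 169 = 0 + 169 = 169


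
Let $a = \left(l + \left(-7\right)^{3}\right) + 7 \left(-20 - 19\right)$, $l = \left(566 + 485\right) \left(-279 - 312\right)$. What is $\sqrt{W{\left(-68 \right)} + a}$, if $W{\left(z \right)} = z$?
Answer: $5 i \sqrt{24873} \approx 788.56 i$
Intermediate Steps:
$l = -621141$ ($l = 1051 \left(-591\right) = -621141$)
$a = -621757$ ($a = \left(-621141 + \left(-7\right)^{3}\right) + 7 \left(-20 - 19\right) = \left(-621141 - 343\right) + 7 \left(-39\right) = -621484 - 273 = -621757$)
$\sqrt{W{\left(-68 \right)} + a} = \sqrt{-68 - 621757} = \sqrt{-621825} = 5 i \sqrt{24873}$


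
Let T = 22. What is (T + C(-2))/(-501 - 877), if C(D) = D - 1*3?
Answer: -17/1378 ≈ -0.012337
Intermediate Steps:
C(D) = -3 + D (C(D) = D - 3 = -3 + D)
(T + C(-2))/(-501 - 877) = (22 + (-3 - 2))/(-501 - 877) = (22 - 5)/(-1378) = -1/1378*17 = -17/1378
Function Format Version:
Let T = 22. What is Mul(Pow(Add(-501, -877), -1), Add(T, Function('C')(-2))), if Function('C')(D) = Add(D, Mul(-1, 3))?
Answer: Rational(-17, 1378) ≈ -0.012337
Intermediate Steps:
Function('C')(D) = Add(-3, D) (Function('C')(D) = Add(D, -3) = Add(-3, D))
Mul(Pow(Add(-501, -877), -1), Add(T, Function('C')(-2))) = Mul(Pow(Add(-501, -877), -1), Add(22, Add(-3, -2))) = Mul(Pow(-1378, -1), Add(22, -5)) = Mul(Rational(-1, 1378), 17) = Rational(-17, 1378)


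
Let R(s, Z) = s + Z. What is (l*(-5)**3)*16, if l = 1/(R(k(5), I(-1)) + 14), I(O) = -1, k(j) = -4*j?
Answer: 2000/7 ≈ 285.71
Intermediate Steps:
R(s, Z) = Z + s
l = -1/7 (l = 1/((-1 - 4*5) + 14) = 1/((-1 - 20) + 14) = 1/(-21 + 14) = 1/(-7) = -1/7 ≈ -0.14286)
(l*(-5)**3)*16 = -1/7*(-5)**3*16 = -1/7*(-125)*16 = (125/7)*16 = 2000/7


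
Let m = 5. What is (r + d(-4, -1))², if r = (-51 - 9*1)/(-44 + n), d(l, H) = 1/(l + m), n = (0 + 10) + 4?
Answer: 9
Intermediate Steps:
n = 14 (n = 10 + 4 = 14)
d(l, H) = 1/(5 + l) (d(l, H) = 1/(l + 5) = 1/(5 + l))
r = 2 (r = (-51 - 9*1)/(-44 + 14) = (-51 - 9)/(-30) = -60*(-1/30) = 2)
(r + d(-4, -1))² = (2 + 1/(5 - 4))² = (2 + 1/1)² = (2 + 1)² = 3² = 9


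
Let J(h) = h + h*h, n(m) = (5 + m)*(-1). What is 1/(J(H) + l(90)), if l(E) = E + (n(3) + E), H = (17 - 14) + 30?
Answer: 1/1294 ≈ 0.00077280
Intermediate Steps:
n(m) = -5 - m
H = 33 (H = 3 + 30 = 33)
l(E) = -8 + 2*E (l(E) = E + ((-5 - 1*3) + E) = E + ((-5 - 3) + E) = E + (-8 + E) = -8 + 2*E)
J(h) = h + h²
1/(J(H) + l(90)) = 1/(33*(1 + 33) + (-8 + 2*90)) = 1/(33*34 + (-8 + 180)) = 1/(1122 + 172) = 1/1294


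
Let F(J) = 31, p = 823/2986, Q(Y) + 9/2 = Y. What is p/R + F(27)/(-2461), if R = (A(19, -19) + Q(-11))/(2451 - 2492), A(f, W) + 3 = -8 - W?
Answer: 82347278/55114095 ≈ 1.4941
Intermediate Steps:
Q(Y) = -9/2 + Y
A(f, W) = -11 - W (A(f, W) = -3 + (-8 - W) = -11 - W)
p = 823/2986 (p = 823*(1/2986) = 823/2986 ≈ 0.27562)
R = 15/82 (R = ((-11 - 1*(-19)) + (-9/2 - 11))/(2451 - 2492) = ((-11 + 19) - 31/2)/(-41) = (8 - 31/2)*(-1/41) = -15/2*(-1/41) = 15/82 ≈ 0.18293)
p/R + F(27)/(-2461) = 823/(2986*(15/82)) + 31/(-2461) = (823/2986)*(82/15) + 31*(-1/2461) = 33743/22395 - 31/2461 = 82347278/55114095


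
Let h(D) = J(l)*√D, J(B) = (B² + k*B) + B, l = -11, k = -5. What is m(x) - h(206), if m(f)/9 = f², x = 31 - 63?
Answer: 9216 - 165*√206 ≈ 6847.8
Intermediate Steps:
x = -32
J(B) = B² - 4*B (J(B) = (B² - 5*B) + B = B² - 4*B)
m(f) = 9*f²
h(D) = 165*√D (h(D) = (-11*(-4 - 11))*√D = (-11*(-15))*√D = 165*√D)
m(x) - h(206) = 9*(-32)² - 165*√206 = 9*1024 - 165*√206 = 9216 - 165*√206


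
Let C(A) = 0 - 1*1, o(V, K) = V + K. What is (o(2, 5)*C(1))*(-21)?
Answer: 147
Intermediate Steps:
o(V, K) = K + V
C(A) = -1 (C(A) = 0 - 1 = -1)
(o(2, 5)*C(1))*(-21) = ((5 + 2)*(-1))*(-21) = (7*(-1))*(-21) = -7*(-21) = 147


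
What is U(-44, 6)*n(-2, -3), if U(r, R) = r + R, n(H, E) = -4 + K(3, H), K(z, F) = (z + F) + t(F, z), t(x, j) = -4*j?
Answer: 570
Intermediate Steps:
K(z, F) = F - 3*z (K(z, F) = (z + F) - 4*z = (F + z) - 4*z = F - 3*z)
n(H, E) = -13 + H (n(H, E) = -4 + (H - 3*3) = -4 + (H - 9) = -4 + (-9 + H) = -13 + H)
U(r, R) = R + r
U(-44, 6)*n(-2, -3) = (6 - 44)*(-13 - 2) = -38*(-15) = 570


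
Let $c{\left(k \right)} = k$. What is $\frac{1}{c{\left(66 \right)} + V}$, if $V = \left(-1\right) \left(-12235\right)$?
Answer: $\frac{1}{12301} \approx 8.1294 \cdot 10^{-5}$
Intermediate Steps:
$V = 12235$
$\frac{1}{c{\left(66 \right)} + V} = \frac{1}{66 + 12235} = \frac{1}{12301}$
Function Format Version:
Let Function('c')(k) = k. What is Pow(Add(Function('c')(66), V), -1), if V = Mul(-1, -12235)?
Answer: Rational(1, 12301) ≈ 8.1294e-5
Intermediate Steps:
V = 12235
Pow(Add(Function('c')(66), V), -1) = Pow(Add(66, 12235), -1) = Pow(12301, -1) = Rational(1, 12301)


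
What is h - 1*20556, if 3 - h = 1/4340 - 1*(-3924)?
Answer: -106230181/4340 ≈ -24477.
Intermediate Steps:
h = -17017141/4340 (h = 3 - (1/4340 - 1*(-3924)) = 3 - (1/4340 + 3924) = 3 - 1*17030161/4340 = 3 - 17030161/4340 = -17017141/4340 ≈ -3921.0)
h - 1*20556 = -17017141/4340 - 1*20556 = -17017141/4340 - 20556 = -106230181/4340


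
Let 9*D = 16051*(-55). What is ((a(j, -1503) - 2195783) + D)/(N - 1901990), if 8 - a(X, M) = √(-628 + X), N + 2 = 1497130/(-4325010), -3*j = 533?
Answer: 595259199652/493568155023 + 144167*I*√7251/822613591705 ≈ 1.206 + 1.4923e-5*I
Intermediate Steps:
j = -533/3 (j = -⅓*533 = -533/3 ≈ -177.67)
D = -882805/9 (D = (16051*(-55))/9 = (⅑)*(-882805) = -882805/9 ≈ -98090.)
N = -1014715/432501 (N = -2 + 1497130/(-4325010) = -2 + 1497130*(-1/4325010) = -2 - 149713/432501 = -1014715/432501 ≈ -2.3462)
a(X, M) = 8 - √(-628 + X)
((a(j, -1503) - 2195783) + D)/(N - 1901990) = (((8 - √(-628 - 533/3)) - 2195783) - 882805/9)/(-1014715/432501 - 1901990) = (((8 - √(-2417/3)) - 2195783) - 882805/9)/(-822613591705/432501) = (((8 - I*√7251/3) - 2195783) - 882805/9)*(-432501/822613591705) = ((-2195775 - I*√7251/3) - 882805/9)*(-432501/822613591705) = (-20644780/9 - I*√7251/3)*(-432501/822613591705) = 595259199652/493568155023 + 144167*I*√7251/822613591705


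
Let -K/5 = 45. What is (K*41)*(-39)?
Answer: 359775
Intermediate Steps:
K = -225 (K = -5*45 = -225)
(K*41)*(-39) = -225*41*(-39) = -9225*(-39) = 359775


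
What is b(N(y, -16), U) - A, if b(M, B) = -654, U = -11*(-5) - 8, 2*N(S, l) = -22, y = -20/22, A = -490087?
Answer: 489433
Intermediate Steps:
y = -10/11 (y = -20*1/22 = -10/11 ≈ -0.90909)
N(S, l) = -11 (N(S, l) = (½)*(-22) = -11)
U = 47 (U = 55 - 8 = 47)
b(N(y, -16), U) - A = -654 - 1*(-490087) = -654 + 490087 = 489433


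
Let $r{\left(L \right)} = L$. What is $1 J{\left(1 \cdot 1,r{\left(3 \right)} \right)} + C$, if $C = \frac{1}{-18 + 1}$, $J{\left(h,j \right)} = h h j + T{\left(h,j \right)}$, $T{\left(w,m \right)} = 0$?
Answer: $\frac{50}{17} \approx 2.9412$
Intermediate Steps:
$J{\left(h,j \right)} = j h^{2}$ ($J{\left(h,j \right)} = h h j + 0 = h^{2} j + 0 = j h^{2} + 0 = j h^{2}$)
$C = - \frac{1}{17}$ ($C = \frac{1}{-17} = - \frac{1}{17} \approx -0.058824$)
$1 J{\left(1 \cdot 1,r{\left(3 \right)} \right)} + C = 1 \cdot 3 \left(1 \cdot 1\right)^{2} - \frac{1}{17} = 1 \cdot 3 \cdot 1^{2} - \frac{1}{17} = 1 \cdot 3 \cdot 1 - \frac{1}{17} = 1 \cdot 3 - \frac{1}{17} = 3 - \frac{1}{17} = \frac{50}{17}$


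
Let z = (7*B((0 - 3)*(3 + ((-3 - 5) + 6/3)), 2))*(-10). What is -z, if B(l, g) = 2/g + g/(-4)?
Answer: 35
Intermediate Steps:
B(l, g) = 2/g - g/4 (B(l, g) = 2/g + g*(-¼) = 2/g - g/4)
z = -35 (z = (7*(2/2 - ¼*2))*(-10) = (7*(2*(½) - ½))*(-10) = (7*(1 - ½))*(-10) = (7*(½))*(-10) = (7/2)*(-10) = -35)
-z = -1*(-35) = 35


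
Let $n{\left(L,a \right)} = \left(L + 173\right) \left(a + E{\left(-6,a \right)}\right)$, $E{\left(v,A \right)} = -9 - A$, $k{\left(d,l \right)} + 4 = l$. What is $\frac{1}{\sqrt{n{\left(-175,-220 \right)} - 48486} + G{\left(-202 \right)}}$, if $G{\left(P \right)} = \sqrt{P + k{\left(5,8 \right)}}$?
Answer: $- \frac{i}{2 \sqrt{12117} + 3 \sqrt{22}} \approx - 0.0042694 i$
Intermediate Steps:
$k{\left(d,l \right)} = -4 + l$
$n{\left(L,a \right)} = -1557 - 9 L$ ($n{\left(L,a \right)} = \left(L + 173\right) \left(a - \left(9 + a\right)\right) = \left(173 + L\right) \left(-9\right) = -1557 - 9 L$)
$G{\left(P \right)} = \sqrt{4 + P}$ ($G{\left(P \right)} = \sqrt{P + \left(-4 + 8\right)} = \sqrt{P + 4} = \sqrt{4 + P}$)
$\frac{1}{\sqrt{n{\left(-175,-220 \right)} - 48486} + G{\left(-202 \right)}} = \frac{1}{\sqrt{\left(-1557 - -1575\right) - 48486} + \sqrt{4 - 202}} = \frac{1}{\sqrt{\left(-1557 + 1575\right) - 48486} + \sqrt{-198}} = \frac{1}{\sqrt{18 - 48486} + 3 i \sqrt{22}} = \frac{1}{\sqrt{-48468} + 3 i \sqrt{22}} = \frac{1}{2 i \sqrt{12117} + 3 i \sqrt{22}}$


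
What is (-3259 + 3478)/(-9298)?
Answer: -219/9298 ≈ -0.023553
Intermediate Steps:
(-3259 + 3478)/(-9298) = 219*(-1/9298) = -219/9298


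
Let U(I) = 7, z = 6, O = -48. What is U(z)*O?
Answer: -336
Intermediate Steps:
U(z)*O = 7*(-48) = -336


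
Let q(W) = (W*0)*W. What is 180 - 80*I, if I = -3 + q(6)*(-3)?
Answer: 420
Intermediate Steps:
q(W) = 0 (q(W) = 0*W = 0)
I = -3 (I = -3 + 0*(-3) = -3 + 0 = -3)
180 - 80*I = 180 - 80*(-3) = 180 + 240 = 420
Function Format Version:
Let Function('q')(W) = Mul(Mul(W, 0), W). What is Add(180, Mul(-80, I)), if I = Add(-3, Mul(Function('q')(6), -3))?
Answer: 420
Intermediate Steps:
Function('q')(W) = 0 (Function('q')(W) = Mul(0, W) = 0)
I = -3 (I = Add(-3, Mul(0, -3)) = Add(-3, 0) = -3)
Add(180, Mul(-80, I)) = Add(180, Mul(-80, -3)) = Add(180, 240) = 420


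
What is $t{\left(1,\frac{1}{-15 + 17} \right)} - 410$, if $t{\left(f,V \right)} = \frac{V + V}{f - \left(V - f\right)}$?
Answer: $- \frac{1228}{3} \approx -409.33$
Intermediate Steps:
$t{\left(f,V \right)} = \frac{2 V}{- V + 2 f}$
$t{\left(1,\frac{1}{-15 + 17} \right)} - 410 = \frac{2}{\left(-15 + 17\right) \left(- \frac{1}{-15 + 17} + 2 \cdot 1\right)} - 410 = \frac{2}{2 \left(- \frac{1}{2} + 2\right)} - 410 = 2 \cdot \frac{1}{2} \frac{1}{\left(-1\right) \frac{1}{2} + 2} - 410 = 2 \cdot \frac{1}{2} \frac{1}{- \frac{1}{2} + 2} - 410 = 2 \cdot \frac{1}{2} \frac{1}{\frac{3}{2}} - 410 = 2 \cdot \frac{1}{2} \cdot \frac{2}{3} - 410 = \frac{2}{3} - 410 = - \frac{1228}{3}$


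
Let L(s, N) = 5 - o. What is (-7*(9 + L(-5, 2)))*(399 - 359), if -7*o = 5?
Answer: -4120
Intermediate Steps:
o = -5/7 (o = -⅐*5 = -5/7 ≈ -0.71429)
L(s, N) = 40/7 (L(s, N) = 5 - 1*(-5/7) = 5 + 5/7 = 40/7)
(-7*(9 + L(-5, 2)))*(399 - 359) = (-7*(9 + 40/7))*(399 - 359) = -7*103/7*40 = -103*40 = -4120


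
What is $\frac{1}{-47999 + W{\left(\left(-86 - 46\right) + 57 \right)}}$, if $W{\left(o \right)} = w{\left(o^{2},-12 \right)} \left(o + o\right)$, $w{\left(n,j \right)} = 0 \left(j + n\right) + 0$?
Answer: $- \frac{1}{47999} \approx -2.0834 \cdot 10^{-5}$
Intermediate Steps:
$w{\left(n,j \right)} = 0$ ($w{\left(n,j \right)} = 0 + 0 = 0$)
$W{\left(o \right)} = 0$ ($W{\left(o \right)} = 0 \left(o + o\right) = 0 \cdot 2 o = 0$)
$\frac{1}{-47999 + W{\left(\left(-86 - 46\right) + 57 \right)}} = \frac{1}{-47999 + 0} = \frac{1}{-47999} = - \frac{1}{47999}$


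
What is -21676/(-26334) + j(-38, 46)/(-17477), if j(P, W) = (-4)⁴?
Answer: 186044974/230119659 ≈ 0.80847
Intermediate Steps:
j(P, W) = 256
-21676/(-26334) + j(-38, 46)/(-17477) = -21676/(-26334) + 256/(-17477) = -21676*(-1/26334) + 256*(-1/17477) = 10838/13167 - 256/17477 = 186044974/230119659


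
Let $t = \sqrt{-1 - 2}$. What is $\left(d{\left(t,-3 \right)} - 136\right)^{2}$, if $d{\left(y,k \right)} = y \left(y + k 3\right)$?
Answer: $19078 + 2502 i \sqrt{3} \approx 19078.0 + 4333.6 i$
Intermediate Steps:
$t = i \sqrt{3}$ ($t = \sqrt{-3} = i \sqrt{3} \approx 1.732 i$)
$d{\left(y,k \right)} = y \left(y + 3 k\right)$
$\left(d{\left(t,-3 \right)} - 136\right)^{2} = \left(i \sqrt{3} \left(i \sqrt{3} + 3 \left(-3\right)\right) - 136\right)^{2} = \left(i \sqrt{3} \left(i \sqrt{3} - 9\right) - 136\right)^{2} = \left(i \sqrt{3} \left(-9 + i \sqrt{3}\right) - 136\right)^{2} = \left(-136 + i \sqrt{3} \left(-9 + i \sqrt{3}\right)\right)^{2}$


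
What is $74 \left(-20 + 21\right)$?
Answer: $74$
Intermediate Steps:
$74 \left(-20 + 21\right) = 74 \cdot 1 = 74$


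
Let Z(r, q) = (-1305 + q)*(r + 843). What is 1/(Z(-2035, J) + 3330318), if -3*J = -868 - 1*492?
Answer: 3/13036514 ≈ 2.3012e-7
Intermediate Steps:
J = 1360/3 (J = -(-868 - 1*492)/3 = -(-868 - 492)/3 = -1/3*(-1360) = 1360/3 ≈ 453.33)
Z(r, q) = (-1305 + q)*(843 + r)
1/(Z(-2035, J) + 3330318) = 1/((-1100115 - 1305*(-2035) + 843*(1360/3) + (1360/3)*(-2035)) + 3330318) = 1/((-1100115 + 2655675 + 382160 - 2767600/3) + 3330318) = 1/(3045560/3 + 3330318) = 1/(13036514/3) = 3/13036514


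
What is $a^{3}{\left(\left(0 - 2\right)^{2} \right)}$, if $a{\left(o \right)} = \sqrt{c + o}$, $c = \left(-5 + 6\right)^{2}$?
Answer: $5 \sqrt{5} \approx 11.18$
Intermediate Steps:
$c = 1$ ($c = 1^{2} = 1$)
$a{\left(o \right)} = \sqrt{1 + o}$
$a^{3}{\left(\left(0 - 2\right)^{2} \right)} = \left(\sqrt{1 + \left(0 - 2\right)^{2}}\right)^{3} = \left(\sqrt{1 + \left(-2\right)^{2}}\right)^{3} = \left(\sqrt{1 + 4}\right)^{3} = \left(\sqrt{5}\right)^{3} = 5 \sqrt{5}$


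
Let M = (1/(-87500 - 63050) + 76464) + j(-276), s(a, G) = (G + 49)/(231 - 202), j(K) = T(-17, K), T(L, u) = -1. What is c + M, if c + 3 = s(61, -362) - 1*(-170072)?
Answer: 1076299263221/4365950 ≈ 2.4652e+5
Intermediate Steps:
j(K) = -1
s(a, G) = 49/29 + G/29 (s(a, G) = (49 + G)/29 = (49 + G)*(1/29) = 49/29 + G/29)
c = 4931688/29 (c = -3 + ((49/29 + (1/29)*(-362)) - 1*(-170072)) = -3 + ((49/29 - 362/29) + 170072) = -3 + (-313/29 + 170072) = -3 + 4931775/29 = 4931688/29 ≈ 1.7006e+5)
M = 11511504649/150550 (M = (1/(-87500 - 63050) + 76464) - 1 = (1/(-150550) + 76464) - 1 = (-1/150550 + 76464) - 1 = 11511655199/150550 - 1 = 11511504649/150550 ≈ 76463.)
c + M = 4931688/29 + 11511504649/150550 = 1076299263221/4365950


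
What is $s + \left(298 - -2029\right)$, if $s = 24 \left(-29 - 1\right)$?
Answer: $1607$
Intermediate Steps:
$s = -720$ ($s = 24 \left(-30\right) = -720$)
$s + \left(298 - -2029\right) = -720 + \left(298 - -2029\right) = -720 + \left(298 + 2029\right) = -720 + 2327 = 1607$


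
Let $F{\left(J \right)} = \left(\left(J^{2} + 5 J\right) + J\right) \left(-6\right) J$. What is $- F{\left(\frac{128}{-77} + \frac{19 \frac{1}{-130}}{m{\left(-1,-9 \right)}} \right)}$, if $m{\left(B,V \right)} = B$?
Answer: $\frac{31015229608521}{501501500500} \approx 61.845$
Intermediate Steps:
$F{\left(J \right)} = J \left(- 36 J - 6 J^{2}\right)$ ($F{\left(J \right)} = \left(J^{2} + 6 J\right) \left(-6\right) J = \left(- 36 J - 6 J^{2}\right) J = J \left(- 36 J - 6 J^{2}\right)$)
$- F{\left(\frac{128}{-77} + \frac{19 \frac{1}{-130}}{m{\left(-1,-9 \right)}} \right)} = - 6 \left(\frac{128}{-77} + \frac{19 \frac{1}{-130}}{-1}\right)^{2} \left(-6 - \left(\frac{128}{-77} + \frac{19 \frac{1}{-130}}{-1}\right)\right) = - 6 \left(128 \left(- \frac{1}{77}\right) + 19 \left(- \frac{1}{130}\right) \left(-1\right)\right)^{2} \left(-6 - \left(128 \left(- \frac{1}{77}\right) + 19 \left(- \frac{1}{130}\right) \left(-1\right)\right)\right) = - 6 \left(- \frac{128}{77} - - \frac{19}{130}\right)^{2} \left(-6 - \left(- \frac{128}{77} - - \frac{19}{130}\right)\right) = - 6 \left(- \frac{128}{77} + \frac{19}{130}\right)^{2} \left(-6 - \left(- \frac{128}{77} + \frac{19}{130}\right)\right) = - 6 \left(- \frac{15177}{10010}\right)^{2} \left(-6 - - \frac{15177}{10010}\right) = - \frac{6 \cdot 230341329 \left(-6 + \frac{15177}{10010}\right)}{100200100} = - \frac{6 \cdot 230341329 \left(-44883\right)}{100200100 \cdot 10010} = \left(-1\right) \left(- \frac{31015229608521}{501501500500}\right) = \frac{31015229608521}{501501500500}$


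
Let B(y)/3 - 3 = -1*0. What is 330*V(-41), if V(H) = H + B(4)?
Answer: -10560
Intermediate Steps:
B(y) = 9 (B(y) = 9 + 3*(-1*0) = 9 + 3*0 = 9 + 0 = 9)
V(H) = 9 + H (V(H) = H + 9 = 9 + H)
330*V(-41) = 330*(9 - 41) = 330*(-32) = -10560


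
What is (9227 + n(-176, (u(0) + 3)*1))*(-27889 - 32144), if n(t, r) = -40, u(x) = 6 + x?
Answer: -551523171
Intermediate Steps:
(9227 + n(-176, (u(0) + 3)*1))*(-27889 - 32144) = (9227 - 40)*(-27889 - 32144) = 9187*(-60033) = -551523171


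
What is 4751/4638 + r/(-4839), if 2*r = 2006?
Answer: 2037575/2493698 ≈ 0.81709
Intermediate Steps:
r = 1003 (r = (½)*2006 = 1003)
4751/4638 + r/(-4839) = 4751/4638 + 1003/(-4839) = 4751*(1/4638) + 1003*(-1/4839) = 4751/4638 - 1003/4839 = 2037575/2493698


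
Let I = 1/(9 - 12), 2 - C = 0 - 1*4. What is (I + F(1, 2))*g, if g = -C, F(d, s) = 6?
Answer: -34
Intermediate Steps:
C = 6 (C = 2 - (0 - 1*4) = 2 - (0 - 4) = 2 - 1*(-4) = 2 + 4 = 6)
I = -⅓ (I = 1/(-3) = -⅓ ≈ -0.33333)
g = -6 (g = -1*6 = -6)
(I + F(1, 2))*g = (-⅓ + 6)*(-6) = (17/3)*(-6) = -34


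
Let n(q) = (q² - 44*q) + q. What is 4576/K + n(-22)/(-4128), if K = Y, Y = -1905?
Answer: -1200771/436880 ≈ -2.7485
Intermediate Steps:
K = -1905
n(q) = q² - 43*q
4576/K + n(-22)/(-4128) = 4576/(-1905) - 22*(-43 - 22)/(-4128) = 4576*(-1/1905) - 22*(-65)*(-1/4128) = -4576/1905 + 1430*(-1/4128) = -4576/1905 - 715/2064 = -1200771/436880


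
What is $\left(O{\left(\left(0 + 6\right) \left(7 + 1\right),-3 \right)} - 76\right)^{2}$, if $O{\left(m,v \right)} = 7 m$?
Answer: $67600$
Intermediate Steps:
$\left(O{\left(\left(0 + 6\right) \left(7 + 1\right),-3 \right)} - 76\right)^{2} = \left(7 \left(0 + 6\right) \left(7 + 1\right) - 76\right)^{2} = \left(7 \cdot 6 \cdot 8 - 76\right)^{2} = \left(7 \cdot 48 - 76\right)^{2} = \left(336 - 76\right)^{2} = 260^{2} = 67600$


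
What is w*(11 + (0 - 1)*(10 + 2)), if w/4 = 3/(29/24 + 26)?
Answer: -288/653 ≈ -0.44104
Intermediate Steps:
w = 288/653 (w = 4*(3/(29/24 + 26)) = 4*(3/(653/24)) = 4*(3*(24/653)) = 4*(72/653) = 288/653 ≈ 0.44104)
w*(11 + (0 - 1)*(10 + 2)) = 288*(11 + (0 - 1)*(10 + 2))/653 = 288*(11 - 1*12)/653 = 288*(11 - 12)/653 = (288/653)*(-1) = -288/653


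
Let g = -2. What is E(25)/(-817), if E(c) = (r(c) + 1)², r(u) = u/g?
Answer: -529/3268 ≈ -0.16187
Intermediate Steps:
r(u) = -u/2 (r(u) = u/(-2) = u*(-½) = -u/2)
E(c) = (1 - c/2)² (E(c) = (-c/2 + 1)² = (1 - c/2)²)
E(25)/(-817) = ((2 - 1*25)²/4)/(-817) = ((2 - 25)²/4)*(-1/817) = ((¼)*(-23)²)*(-1/817) = ((¼)*529)*(-1/817) = (529/4)*(-1/817) = -529/3268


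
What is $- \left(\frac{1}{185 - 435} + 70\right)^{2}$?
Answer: $- \frac{306215001}{62500} \approx -4899.4$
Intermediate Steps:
$- \left(\frac{1}{185 - 435} + 70\right)^{2} = - \left(\frac{1}{-250} + 70\right)^{2} = - \left(- \frac{1}{250} + 70\right)^{2} = - \left(\frac{17499}{250}\right)^{2} = \left(-1\right) \frac{306215001}{62500} = - \frac{306215001}{62500}$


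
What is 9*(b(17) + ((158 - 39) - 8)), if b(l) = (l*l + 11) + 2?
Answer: 3717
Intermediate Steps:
b(l) = 13 + l**2 (b(l) = (l**2 + 11) + 2 = (11 + l**2) + 2 = 13 + l**2)
9*(b(17) + ((158 - 39) - 8)) = 9*((13 + 17**2) + ((158 - 39) - 8)) = 9*((13 + 289) + (119 - 8)) = 9*(302 + 111) = 9*413 = 3717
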